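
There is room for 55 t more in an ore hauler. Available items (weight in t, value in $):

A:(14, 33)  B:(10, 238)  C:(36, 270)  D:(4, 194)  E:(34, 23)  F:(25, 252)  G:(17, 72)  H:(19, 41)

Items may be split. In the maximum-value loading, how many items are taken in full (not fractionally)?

3

Sort by value per unit weight and fill in that order.
Order: D (194/4=48.50) > B (238/10=23.80) > F (252/25=10.08) > C (270/36=7.50) > G (72/17=4.24) > A (33/14=2.36) > H (41/19=2.16) > E (23/34=0.68)
Fill: take D (4 @ 194) → take B (10 @ 238) → take F (25 @ 252) → take 16/36 of C → 120.00; 55/55 used.
3 item(s) taken whole; one partial (take 16/36 of C).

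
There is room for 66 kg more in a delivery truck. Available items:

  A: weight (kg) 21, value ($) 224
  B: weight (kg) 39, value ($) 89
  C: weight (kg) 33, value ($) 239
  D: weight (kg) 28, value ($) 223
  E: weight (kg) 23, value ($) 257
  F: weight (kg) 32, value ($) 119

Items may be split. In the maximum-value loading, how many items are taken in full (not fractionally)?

2

Sort by value per unit weight and fill in that order.
Ratios (sorted): E 11.17, A 10.67, D 7.96, C 7.24, F 3.72, B 2.28
take E (23 @ 257); take A (21 @ 224); take 22/28 of D → 175.21. Capacity used 66/66.
2 item(s) taken whole; one partial (take 22/28 of D).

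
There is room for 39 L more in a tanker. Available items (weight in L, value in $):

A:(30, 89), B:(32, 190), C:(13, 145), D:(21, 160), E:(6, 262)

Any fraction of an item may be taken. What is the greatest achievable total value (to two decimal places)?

559.38

Ratios (sorted): E 43.67, C 11.15, D 7.62, B 5.94, A 2.97
take E (6 @ 262); take C (13 @ 145); take 20/21 of D → 152.38. Capacity used 39/39.
Total value = 559.38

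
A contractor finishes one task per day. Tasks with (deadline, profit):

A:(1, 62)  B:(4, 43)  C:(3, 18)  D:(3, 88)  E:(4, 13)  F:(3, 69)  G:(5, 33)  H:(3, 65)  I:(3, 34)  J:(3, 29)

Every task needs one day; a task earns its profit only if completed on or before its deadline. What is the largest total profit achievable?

298

By profit: D(d3,88), F(d3,69), H(d3,65), A(d1,62), B(d4,43), I(d3,34), G(d5,33), J(d3,29), C(d3,18), E(d4,13)
D→slot 3; F→slot 2; H→slot 1; A skipped; B→slot 4; I skipped; G→slot 5; J skipped; C skipped; E skipped.
Profit = 65 + 69 + 88 + 43 + 33 = 298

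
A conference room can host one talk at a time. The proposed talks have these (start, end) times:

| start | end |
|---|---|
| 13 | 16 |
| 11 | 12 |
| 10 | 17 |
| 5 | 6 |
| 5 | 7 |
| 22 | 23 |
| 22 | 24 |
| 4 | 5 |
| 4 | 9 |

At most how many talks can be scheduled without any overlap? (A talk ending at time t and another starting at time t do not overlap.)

5

By end time: (4,5), (5,6), (5,7), (4,9), (11,12), (13,16), (10,17), (22,23), (22,24).
Pick (4,5); next start ≥ 5 → (5,6); next start ≥ 6 → (11,12); next start ≥ 12 → (13,16); next start ≥ 16 → (22,23).
Selected 5 talks.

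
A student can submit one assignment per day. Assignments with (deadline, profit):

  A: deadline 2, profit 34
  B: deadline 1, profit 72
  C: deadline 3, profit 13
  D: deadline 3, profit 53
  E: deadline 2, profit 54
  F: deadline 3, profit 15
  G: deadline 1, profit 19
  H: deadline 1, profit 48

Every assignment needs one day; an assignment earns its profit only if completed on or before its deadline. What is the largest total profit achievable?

179

Sort by profit descending; place each in the latest free slot ≤ its deadline.
By profit: B(d1,72), E(d2,54), D(d3,53), H(d1,48), A(d2,34), G(d1,19), F(d3,15), C(d3,13)
B→slot 1; E→slot 2; D→slot 3; H skipped; A skipped; G skipped; F skipped; C skipped.
Profit = 72 + 54 + 53 = 179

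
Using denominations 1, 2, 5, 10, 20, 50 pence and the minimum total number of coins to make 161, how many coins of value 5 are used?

161 = 3×50 + 1×10 + 1×1
Count of 5: 0

0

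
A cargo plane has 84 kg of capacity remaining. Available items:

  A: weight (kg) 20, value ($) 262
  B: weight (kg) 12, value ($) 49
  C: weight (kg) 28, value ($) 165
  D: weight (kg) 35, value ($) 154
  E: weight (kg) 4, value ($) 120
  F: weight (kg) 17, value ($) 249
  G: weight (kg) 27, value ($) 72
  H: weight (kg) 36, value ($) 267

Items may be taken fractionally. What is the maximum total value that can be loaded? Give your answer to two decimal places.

939.25

Greedy by value/weight ratio, highest first.
Order: E (120/4=30.00) > F (249/17=14.65) > A (262/20=13.10) > H (267/36=7.42) > C (165/28=5.89) > D (154/35=4.40) > B (49/12=4.08) > G (72/27=2.67)
Fill: take E (4 @ 120) → take F (17 @ 249) → take A (20 @ 262) → take H (36 @ 267) → take 7/28 of C → 41.25; 84/84 used.
Total value = 939.25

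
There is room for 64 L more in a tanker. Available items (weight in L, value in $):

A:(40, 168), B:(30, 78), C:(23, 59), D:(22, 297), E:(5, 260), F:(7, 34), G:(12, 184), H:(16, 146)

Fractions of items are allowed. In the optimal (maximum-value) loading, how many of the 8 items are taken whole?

5

Order: E (260/5=52.00) > G (184/12=15.33) > D (297/22=13.50) > H (146/16=9.12) > F (34/7=4.86) > A (168/40=4.20) > B (78/30=2.60) > C (59/23=2.57)
Fill: take E (5 @ 260) → take G (12 @ 184) → take D (22 @ 297) → take H (16 @ 146) → take F (7 @ 34) → take 2/40 of A → 8.40; 64/64 used.
5 item(s) taken whole; one partial (take 2/40 of A).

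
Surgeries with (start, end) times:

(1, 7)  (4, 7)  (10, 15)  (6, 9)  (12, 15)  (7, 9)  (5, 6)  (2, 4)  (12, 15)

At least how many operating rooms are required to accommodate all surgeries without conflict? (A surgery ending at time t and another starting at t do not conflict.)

3

Count concurrent intervals with a sweep; the peak is the room count.
starts: [1, 2, 4, 5, 6, 7, 10, 12, 12]
ends:   [4, 6, 7, 7, 9, 9, 15, 15, 15]
s1→1 s2→2 e4→1 s4→2 s5→3  — peak 3.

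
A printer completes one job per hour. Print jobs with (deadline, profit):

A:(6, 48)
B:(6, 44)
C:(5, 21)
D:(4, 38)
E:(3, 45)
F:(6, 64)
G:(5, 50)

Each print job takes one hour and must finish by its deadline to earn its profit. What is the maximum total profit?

289

Take jobs in profit order; each goes to the latest open slot no later than its deadline.
Profit order: F=64 G=50 A=48 E=45 B=44 D=38 C=21
Assign: F→slot 6, G→slot 5, A→slot 4, E→slot 3, B→slot 2, D→slot 1, C skipped.
Slots: [1:D] [2:B] [3:E] [4:A] [5:G] [6:F]
Profit = 38 + 44 + 45 + 48 + 50 + 64 = 289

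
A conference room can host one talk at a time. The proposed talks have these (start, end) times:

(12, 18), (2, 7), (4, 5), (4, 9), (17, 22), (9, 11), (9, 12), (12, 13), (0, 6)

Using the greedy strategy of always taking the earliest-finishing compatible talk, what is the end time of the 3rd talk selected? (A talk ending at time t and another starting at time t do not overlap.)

13

Sorted by end: (4,5)  (0,6)  (2,7)  (4,9)  (9,11)  (9,12)  (12,13)  (12,18)  (17,22)
take (4,5); skip (2,7); skip (4,9); take (9,11); skip (9,12); take (12,13); skip (12,18); take (17,22).
Selected: (4,5) (9,11) (12,13) (17,22)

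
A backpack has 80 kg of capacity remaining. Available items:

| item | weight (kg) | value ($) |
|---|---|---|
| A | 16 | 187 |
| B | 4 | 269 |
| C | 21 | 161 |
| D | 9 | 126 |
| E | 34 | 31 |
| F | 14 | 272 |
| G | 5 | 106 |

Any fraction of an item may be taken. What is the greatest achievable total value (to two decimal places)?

Ratios (sorted): B 67.25, G 21.20, F 19.43, D 14.00, A 11.69, C 7.67, E 0.91
take B (4 @ 269); take G (5 @ 106); take F (14 @ 272); take D (9 @ 126); take A (16 @ 187); take C (21 @ 161); take 11/34 of E → 10.03. Capacity used 80/80.
Total value = 1131.03

1131.03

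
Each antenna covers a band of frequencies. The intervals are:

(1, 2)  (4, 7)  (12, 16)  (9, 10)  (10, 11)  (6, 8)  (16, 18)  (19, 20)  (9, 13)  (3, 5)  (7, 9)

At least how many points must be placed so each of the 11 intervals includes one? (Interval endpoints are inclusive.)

6

Sort by right endpoint; whenever an interval is uncovered, place a point at its right end.
By right end: [1,2]  [3,5]  [4,7]  [6,8]  [7,9]  [9,10]  [10,11]  [9,13]  [12,16]  [16,18]  [19,20]
[1,2] uncovered → point at 2; [3,5] uncovered → point at 5; [6,8] uncovered → point at 8; [9,10] uncovered → point at 10; [12,16] uncovered → point at 16; [19,20] uncovered → point at 20.
Points: 2, 5, 8, 10, 16, 20 (6 total).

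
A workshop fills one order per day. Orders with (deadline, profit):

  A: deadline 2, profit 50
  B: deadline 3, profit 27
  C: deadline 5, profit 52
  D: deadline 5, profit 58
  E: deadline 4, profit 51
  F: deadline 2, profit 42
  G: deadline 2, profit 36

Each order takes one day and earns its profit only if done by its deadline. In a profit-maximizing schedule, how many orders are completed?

Take jobs in profit order; each goes to the latest open slot no later than its deadline.
Profit order: D=58 C=52 E=51 A=50 F=42 G=36 B=27
Assign: D→slot 5, C→slot 4, E→slot 3, A→slot 2, F→slot 1, G skipped, B skipped.
Slots: [1:F] [2:A] [3:E] [4:C] [5:D]
5 of 7 scheduled.

5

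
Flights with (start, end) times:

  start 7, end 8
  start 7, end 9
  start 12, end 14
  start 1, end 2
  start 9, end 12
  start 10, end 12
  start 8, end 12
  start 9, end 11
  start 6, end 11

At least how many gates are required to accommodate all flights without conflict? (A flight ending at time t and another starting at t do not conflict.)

The answer is the maximum number of intervals overlapping at any instant.
Events (time:±→running): 1:+→1 2:-→0 6:+→1 7:+→2 7:+→3 8:-→2 8:+→3 9:-→2 9:+→3 9:+→4 10:+→5 … peak 5.

5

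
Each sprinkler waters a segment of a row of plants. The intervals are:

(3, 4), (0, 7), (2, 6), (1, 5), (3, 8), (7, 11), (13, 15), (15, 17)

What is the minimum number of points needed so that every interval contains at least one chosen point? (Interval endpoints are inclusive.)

Process intervals by earliest right end; each time one isn't hit yet, stab at its right endpoint.
Sorted: [3,4] [1,5] [2,6] [0,7] [3,8] [7,11] [13,15] [15,17]
{[3,4],[1,5],[2,6],[0,7],[3,8]} hit by 4; {[7,11]} hit by 11; {[13,15],[15,17]} hit by 15.
Points: 4, 11, 15 (3 total).

3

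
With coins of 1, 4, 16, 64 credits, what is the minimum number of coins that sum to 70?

4

70 = 1×64 + 1×4 + 2×1
Total coins = 1 + 1 + 2 = 4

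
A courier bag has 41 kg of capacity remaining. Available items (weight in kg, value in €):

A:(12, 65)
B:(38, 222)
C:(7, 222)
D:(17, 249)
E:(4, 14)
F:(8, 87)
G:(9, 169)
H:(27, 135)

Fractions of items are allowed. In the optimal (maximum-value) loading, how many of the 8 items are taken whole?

4

Order: C (222/7=31.71) > G (169/9=18.78) > D (249/17=14.65) > F (87/8=10.88) > B (222/38=5.84) > A (65/12=5.42) > H (135/27=5.00) > E (14/4=3.50)
Fill: take C (7 @ 222) → take G (9 @ 169) → take D (17 @ 249) → take F (8 @ 87); 41/41 used.
4 item(s) taken whole.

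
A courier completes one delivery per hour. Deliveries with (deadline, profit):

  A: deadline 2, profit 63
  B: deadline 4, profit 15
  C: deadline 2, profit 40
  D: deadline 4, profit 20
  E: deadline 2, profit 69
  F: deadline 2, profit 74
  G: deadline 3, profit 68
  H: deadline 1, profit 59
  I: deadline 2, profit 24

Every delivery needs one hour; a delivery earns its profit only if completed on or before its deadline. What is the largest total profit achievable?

231

Take jobs in profit order; each goes to the latest open slot no later than its deadline.
By profit: F(d2,74), E(d2,69), G(d3,68), A(d2,63), H(d1,59), C(d2,40), I(d2,24), D(d4,20), B(d4,15)
F→slot 2; E→slot 1; G→slot 3; A skipped; H skipped; C skipped; I skipped; D→slot 4; B skipped.
Profit = 69 + 74 + 68 + 20 = 231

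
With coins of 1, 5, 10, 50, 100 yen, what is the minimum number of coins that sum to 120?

Greedy: take as many of the largest coin as possible, then repeat with the remainder.
120 = 1×100 + 2×10
Total coins = 1 + 2 = 3

3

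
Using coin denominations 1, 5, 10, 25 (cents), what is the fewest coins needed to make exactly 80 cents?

80 − 3×25→5 − 1×5→0
Total coins = 3 + 1 = 4

4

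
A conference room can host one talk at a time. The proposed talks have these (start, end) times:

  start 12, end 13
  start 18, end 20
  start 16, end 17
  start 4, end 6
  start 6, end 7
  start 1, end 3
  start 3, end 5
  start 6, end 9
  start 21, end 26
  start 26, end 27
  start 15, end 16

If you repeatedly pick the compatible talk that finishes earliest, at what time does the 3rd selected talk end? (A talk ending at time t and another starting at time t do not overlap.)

7

Sorted by end: (1,3)  (3,5)  (4,6)  (6,7)  (6,9)  (12,13)  (15,16)  (16,17)  (18,20)  (21,26)  (26,27)
take (1,3); take (3,5); skip (4,6); take (6,7); take (12,13); take (15,16); take (16,17); take (18,20); take (21,26); take (26,27).
Selected: (1,3) (3,5) (6,7) (12,13) (15,16) (16,17) (18,20) (21,26) (26,27)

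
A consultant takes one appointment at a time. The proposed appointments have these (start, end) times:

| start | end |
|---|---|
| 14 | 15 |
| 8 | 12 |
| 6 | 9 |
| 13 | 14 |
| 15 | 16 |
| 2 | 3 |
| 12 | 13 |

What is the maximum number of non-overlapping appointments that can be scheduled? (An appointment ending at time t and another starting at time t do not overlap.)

By end time: (2,3), (6,9), (8,12), (12,13), (13,14), (14,15), (15,16).
Pick (2,3); next start ≥ 3 → (6,9); next start ≥ 9 → (12,13); next start ≥ 13 → (13,14); next start ≥ 14 → (14,15); next start ≥ 15 → (15,16).
Selected 6 appointments.

6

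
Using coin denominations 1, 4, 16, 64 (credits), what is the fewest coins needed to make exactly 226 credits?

7

Greedy: take as many of the largest coin as possible, then repeat with the remainder.
226 = 3×64 + 2×16 + 2×1
Total coins = 3 + 2 + 2 = 7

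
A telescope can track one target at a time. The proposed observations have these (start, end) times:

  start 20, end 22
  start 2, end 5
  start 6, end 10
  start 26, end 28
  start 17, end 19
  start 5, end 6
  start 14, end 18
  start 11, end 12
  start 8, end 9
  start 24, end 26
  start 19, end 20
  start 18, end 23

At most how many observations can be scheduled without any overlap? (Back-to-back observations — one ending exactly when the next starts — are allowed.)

9

Order by finish time; keep every interval that doesn't clash with the previous kept one.
By end time: (2,5), (5,6), (8,9), (6,10), (11,12), (14,18), (17,19), (19,20), (20,22), (18,23), (24,26), (26,28).
Pick (2,5); next start ≥ 5 → (5,6); next start ≥ 6 → (8,9); next start ≥ 9 → (11,12); next start ≥ 12 → (14,18); next start ≥ 18 → (19,20); next start ≥ 20 → (20,22); next start ≥ 22 → (24,26); next start ≥ 26 → (26,28).
Selected 9 observations.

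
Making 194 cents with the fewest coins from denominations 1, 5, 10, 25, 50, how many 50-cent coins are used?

3

Greedy: take as many of the largest coin as possible, then repeat with the remainder.
194 = 3×50 + 1×25 + 1×10 + 1×5 + 4×1
Count of 50: 3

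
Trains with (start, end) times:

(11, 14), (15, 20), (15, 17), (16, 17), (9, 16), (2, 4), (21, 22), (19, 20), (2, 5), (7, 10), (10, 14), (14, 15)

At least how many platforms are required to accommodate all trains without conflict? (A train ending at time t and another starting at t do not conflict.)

The answer is the maximum number of intervals overlapping at any instant.
Events (time:±→running): 2:+→1 2:+→2 4:-→1 5:-→0 7:+→1 9:+→2 10:-→1 10:+→2 11:+→3 … peak 3.

3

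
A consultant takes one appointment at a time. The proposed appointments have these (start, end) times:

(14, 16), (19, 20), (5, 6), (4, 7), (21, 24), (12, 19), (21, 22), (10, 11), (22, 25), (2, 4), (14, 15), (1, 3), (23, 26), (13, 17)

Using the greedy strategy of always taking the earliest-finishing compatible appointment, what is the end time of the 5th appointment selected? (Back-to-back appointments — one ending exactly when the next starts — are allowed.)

20

By end time: (1,3), (2,4), (5,6), (4,7), (10,11), (14,15), (14,16), (13,17), (12,19), (19,20), (21,22), (21,24), (22,25), (23,26).
Pick (1,3); next start ≥ 3 → (5,6); next start ≥ 6 → (10,11); next start ≥ 11 → (14,15); next start ≥ 15 → (19,20); next start ≥ 20 → (21,22); next start ≥ 22 → (22,25).
Selected: (1,3) (5,6) (10,11) (14,15) (19,20) (21,22) (22,25)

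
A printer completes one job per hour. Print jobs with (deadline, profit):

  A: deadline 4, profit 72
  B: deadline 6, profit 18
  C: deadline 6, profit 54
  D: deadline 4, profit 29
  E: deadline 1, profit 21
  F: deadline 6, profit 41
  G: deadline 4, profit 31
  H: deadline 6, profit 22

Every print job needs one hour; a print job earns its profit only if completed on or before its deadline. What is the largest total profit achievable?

Take jobs in profit order; each goes to the latest open slot no later than its deadline.
Profit order: A=72 C=54 F=41 G=31 D=29 H=22 E=21 B=18
Assign: A→slot 4, C→slot 6, F→slot 5, G→slot 3, D→slot 2, H→slot 1, E skipped, B skipped.
Slots: [1:H] [2:D] [3:G] [4:A] [5:F] [6:C]
Profit = 22 + 29 + 31 + 72 + 41 + 54 = 249

249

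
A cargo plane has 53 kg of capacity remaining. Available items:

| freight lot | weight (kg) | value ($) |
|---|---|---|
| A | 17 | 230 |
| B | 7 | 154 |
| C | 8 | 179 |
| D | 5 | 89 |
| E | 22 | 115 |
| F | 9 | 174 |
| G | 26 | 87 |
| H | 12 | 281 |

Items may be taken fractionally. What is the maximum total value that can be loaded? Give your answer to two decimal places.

1039.35

Greedy by value/weight ratio, highest first.
Order: H (281/12=23.42) > C (179/8=22.38) > B (154/7=22.00) > F (174/9=19.33) > D (89/5=17.80) > A (230/17=13.53) > E (115/22=5.23) > G (87/26=3.35)
Fill: take H (12 @ 281) → take C (8 @ 179) → take B (7 @ 154) → take F (9 @ 174) → take D (5 @ 89) → take 12/17 of A → 162.35; 53/53 used.
Total value = 1039.35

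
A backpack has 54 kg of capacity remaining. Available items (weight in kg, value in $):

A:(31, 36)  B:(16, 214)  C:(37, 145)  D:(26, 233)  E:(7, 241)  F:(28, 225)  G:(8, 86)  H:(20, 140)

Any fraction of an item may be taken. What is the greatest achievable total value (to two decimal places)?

Ratios (sorted): E 34.43, B 13.38, G 10.75, D 8.96, F 8.04, H 7.00, C 3.92, A 1.16
take E (7 @ 241); take B (16 @ 214); take G (8 @ 86); take 23/26 of D → 206.12. Capacity used 54/54.
Total value = 747.12

747.12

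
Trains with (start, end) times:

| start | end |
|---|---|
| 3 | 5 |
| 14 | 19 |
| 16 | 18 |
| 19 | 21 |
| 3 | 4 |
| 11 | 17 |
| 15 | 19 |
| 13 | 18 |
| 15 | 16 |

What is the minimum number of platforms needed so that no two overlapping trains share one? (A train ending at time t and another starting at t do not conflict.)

Events (time:±→running): 3:+→1 3:+→2 4:-→1 5:-→0 11:+→1 13:+→2 14:+→3 15:+→4 15:+→5 … peak 5.

5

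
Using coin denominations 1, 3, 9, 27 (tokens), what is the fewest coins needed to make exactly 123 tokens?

7

Use the largest denomination that fits, subtract, and repeat.
123 = 4×27 + 1×9 + 2×3
Total coins = 4 + 1 + 2 = 7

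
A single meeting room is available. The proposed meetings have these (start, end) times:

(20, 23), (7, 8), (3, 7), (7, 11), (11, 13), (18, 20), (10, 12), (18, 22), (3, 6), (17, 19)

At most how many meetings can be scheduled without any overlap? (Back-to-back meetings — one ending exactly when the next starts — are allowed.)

5

By end time: (3,6), (3,7), (7,8), (7,11), (10,12), (11,13), (17,19), (18,20), (18,22), (20,23).
Pick (3,6); next start ≥ 6 → (7,8); next start ≥ 8 → (10,12); next start ≥ 12 → (17,19); next start ≥ 19 → (20,23).
Selected 5 meetings.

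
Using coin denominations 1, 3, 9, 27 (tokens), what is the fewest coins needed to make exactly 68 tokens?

Greedy: take as many of the largest coin as possible, then repeat with the remainder.
68 − 2×27→14 − 1×9→5 − 1×3→2 − 2×1→0
Total coins = 2 + 1 + 1 + 2 = 6

6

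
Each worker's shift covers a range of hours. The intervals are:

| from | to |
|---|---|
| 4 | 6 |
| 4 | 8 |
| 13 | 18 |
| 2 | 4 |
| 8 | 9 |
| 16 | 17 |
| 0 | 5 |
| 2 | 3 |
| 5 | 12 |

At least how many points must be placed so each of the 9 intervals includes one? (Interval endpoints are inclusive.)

4

Process intervals by earliest right end; each time one isn't hit yet, stab at its right endpoint.
By right end: [2,3]  [2,4]  [0,5]  [4,6]  [4,8]  [8,9]  [5,12]  [16,17]  [13,18]
[2,3] uncovered → point at 3; [4,6] uncovered → point at 6; [8,9] uncovered → point at 9; [16,17] uncovered → point at 17.
Points: 3, 6, 9, 17 (4 total).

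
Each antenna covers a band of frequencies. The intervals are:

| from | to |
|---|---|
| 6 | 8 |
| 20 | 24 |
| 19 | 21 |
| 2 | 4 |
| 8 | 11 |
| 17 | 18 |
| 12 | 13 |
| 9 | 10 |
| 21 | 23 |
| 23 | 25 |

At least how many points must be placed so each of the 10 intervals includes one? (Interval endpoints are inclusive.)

7

Process intervals by earliest right end; each time one isn't hit yet, stab at its right endpoint.
By right end: [2,4]  [6,8]  [9,10]  [8,11]  [12,13]  [17,18]  [19,21]  [21,23]  [20,24]  [23,25]
[2,4] uncovered → point at 4; [6,8] uncovered → point at 8; [9,10] uncovered → point at 10; [12,13] uncovered → point at 13; [17,18] uncovered → point at 18; [19,21] uncovered → point at 21; [23,25] uncovered → point at 25.
Points: 4, 8, 10, 13, 18, 21, 25 (7 total).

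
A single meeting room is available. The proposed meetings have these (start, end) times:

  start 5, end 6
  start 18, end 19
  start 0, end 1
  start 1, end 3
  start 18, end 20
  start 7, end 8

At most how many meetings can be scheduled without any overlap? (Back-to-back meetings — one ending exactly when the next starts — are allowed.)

5

By end time: (0,1), (1,3), (5,6), (7,8), (18,19), (18,20).
Pick (0,1); next start ≥ 1 → (1,3); next start ≥ 3 → (5,6); next start ≥ 6 → (7,8); next start ≥ 8 → (18,19).
Selected 5 meetings.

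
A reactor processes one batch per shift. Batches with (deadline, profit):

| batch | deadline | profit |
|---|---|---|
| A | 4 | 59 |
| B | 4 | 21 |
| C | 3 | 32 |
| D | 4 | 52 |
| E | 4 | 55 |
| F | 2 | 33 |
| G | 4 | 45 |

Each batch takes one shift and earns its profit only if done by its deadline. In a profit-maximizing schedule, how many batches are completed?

Take jobs in profit order; each goes to the latest open slot no later than its deadline.
By profit: A(d4,59), E(d4,55), D(d4,52), G(d4,45), F(d2,33), C(d3,32), B(d4,21)
A→slot 4; E→slot 3; D→slot 2; G→slot 1; F skipped; C skipped; B skipped.
4 of 7 scheduled.

4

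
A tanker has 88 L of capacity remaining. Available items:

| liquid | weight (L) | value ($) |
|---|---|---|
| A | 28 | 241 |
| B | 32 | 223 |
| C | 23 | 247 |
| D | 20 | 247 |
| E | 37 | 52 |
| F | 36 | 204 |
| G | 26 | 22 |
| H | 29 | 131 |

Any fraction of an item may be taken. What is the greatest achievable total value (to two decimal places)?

853.47

Order: D (247/20=12.35) > C (247/23=10.74) > A (241/28=8.61) > B (223/32=6.97) > F (204/36=5.67) > H (131/29=4.52) > E (52/37=1.41) > G (22/26=0.85)
Fill: take D (20 @ 247) → take C (23 @ 247) → take A (28 @ 241) → take 17/32 of B → 118.47; 88/88 used.
Total value = 853.47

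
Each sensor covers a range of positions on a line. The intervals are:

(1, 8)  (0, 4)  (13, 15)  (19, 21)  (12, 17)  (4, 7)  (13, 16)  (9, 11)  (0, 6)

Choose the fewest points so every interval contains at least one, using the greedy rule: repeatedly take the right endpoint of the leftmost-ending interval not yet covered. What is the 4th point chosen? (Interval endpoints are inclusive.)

Sorted: [0,4] [0,6] [4,7] [1,8] [9,11] [13,15] [13,16] [12,17] [19,21]
{[0,4],[0,6],[4,7],[1,8]} hit by 4; {[9,11]} hit by 11; {[13,15],[13,16],[12,17]} hit by 15; {[19,21]} hit by 21.
Points: 4, 11, 15, 21 (4 total).

21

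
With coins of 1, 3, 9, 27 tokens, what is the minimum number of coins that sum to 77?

Greedy: take as many of the largest coin as possible, then repeat with the remainder.
77 − 2×27→23 − 2×9→5 − 1×3→2 − 2×1→0
Total coins = 2 + 2 + 1 + 2 = 7

7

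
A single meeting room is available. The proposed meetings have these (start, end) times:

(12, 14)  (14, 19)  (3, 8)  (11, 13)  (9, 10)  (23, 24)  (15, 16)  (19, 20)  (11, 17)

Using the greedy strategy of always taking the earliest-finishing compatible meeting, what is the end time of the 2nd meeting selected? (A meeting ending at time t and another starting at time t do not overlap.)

10

Sort by end time and greedily take each interval whose start is ≥ the last chosen end.
Sorted by end: (3,8)  (9,10)  (11,13)  (12,14)  (15,16)  (11,17)  (14,19)  (19,20)  (23,24)
take (3,8); take (9,10); take (11,13); take (15,16); take (19,20); take (23,24).
Selected: (3,8) (9,10) (11,13) (15,16) (19,20) (23,24)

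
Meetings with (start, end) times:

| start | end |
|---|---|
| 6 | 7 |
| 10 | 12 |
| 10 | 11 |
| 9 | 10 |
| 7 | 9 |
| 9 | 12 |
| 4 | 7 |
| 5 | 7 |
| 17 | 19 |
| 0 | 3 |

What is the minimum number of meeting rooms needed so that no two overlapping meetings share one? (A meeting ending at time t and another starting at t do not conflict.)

Count concurrent intervals with a sweep; the peak is the room count.
starts: [0, 4, 5, 6, 7, 9, 9, 10, 10, 17]
ends:   [3, 7, 7, 7, 9, 10, 11, 12, 12, 19]
s0→1 e3→0 s4→1 s5→2 s6→3  — peak 3.

3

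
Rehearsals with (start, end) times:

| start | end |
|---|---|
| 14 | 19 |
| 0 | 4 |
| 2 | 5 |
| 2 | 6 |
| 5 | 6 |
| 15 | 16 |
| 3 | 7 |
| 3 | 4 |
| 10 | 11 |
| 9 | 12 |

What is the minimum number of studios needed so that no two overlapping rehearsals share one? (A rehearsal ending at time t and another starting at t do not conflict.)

5

The answer is the maximum number of intervals overlapping at any instant.
Events (time:±→running): 0:+→1 2:+→2 2:+→3 3:+→4 3:+→5 … peak 5.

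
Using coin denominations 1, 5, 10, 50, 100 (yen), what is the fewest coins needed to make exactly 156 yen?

4

156 = 1×100 + 1×50 + 1×5 + 1×1
Total coins = 1 + 1 + 1 + 1 = 4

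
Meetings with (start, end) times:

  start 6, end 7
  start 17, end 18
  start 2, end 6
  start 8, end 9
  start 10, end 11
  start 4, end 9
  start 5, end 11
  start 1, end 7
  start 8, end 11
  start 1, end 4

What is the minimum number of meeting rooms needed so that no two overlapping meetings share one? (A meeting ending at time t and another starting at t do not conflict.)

Count concurrent intervals with a sweep; the peak is the room count.
starts: [1, 1, 2, 4, 5, 6, 8, 8, 10, 17]
ends:   [4, 6, 7, 7, 9, 9, 11, 11, 11, 18]
s1→1 s1→2 s2→3 e4→2 s4→3 s5→4  — peak 4.

4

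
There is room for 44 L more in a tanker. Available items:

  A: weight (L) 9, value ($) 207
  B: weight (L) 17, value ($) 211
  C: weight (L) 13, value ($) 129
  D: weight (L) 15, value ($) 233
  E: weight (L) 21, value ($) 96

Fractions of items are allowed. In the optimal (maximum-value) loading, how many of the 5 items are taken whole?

3

Greedy by value/weight ratio, highest first.
Order: A (207/9=23.00) > D (233/15=15.53) > B (211/17=12.41) > C (129/13=9.92) > E (96/21=4.57)
Fill: take A (9 @ 207) → take D (15 @ 233) → take B (17 @ 211) → take 3/13 of C → 29.77; 44/44 used.
3 item(s) taken whole; one partial (take 3/13 of C).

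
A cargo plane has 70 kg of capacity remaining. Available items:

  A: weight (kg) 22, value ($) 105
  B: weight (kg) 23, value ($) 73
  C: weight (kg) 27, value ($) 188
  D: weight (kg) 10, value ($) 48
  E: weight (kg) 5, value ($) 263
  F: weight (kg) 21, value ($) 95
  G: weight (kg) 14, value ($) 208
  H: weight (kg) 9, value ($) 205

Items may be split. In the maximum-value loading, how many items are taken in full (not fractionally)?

5

Sort by value per unit weight and fill in that order.
Order: E (263/5=52.60) > H (205/9=22.78) > G (208/14=14.86) > C (188/27=6.96) > D (48/10=4.80) > A (105/22=4.77) > F (95/21=4.52) > B (73/23=3.17)
Fill: take E (5 @ 263) → take H (9 @ 205) → take G (14 @ 208) → take C (27 @ 188) → take D (10 @ 48) → take 5/22 of A → 23.86; 70/70 used.
5 item(s) taken whole; one partial (take 5/22 of A).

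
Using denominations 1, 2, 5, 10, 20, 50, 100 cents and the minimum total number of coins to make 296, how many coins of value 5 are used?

296 = 2×100 + 1×50 + 2×20 + 1×5 + 1×1
Count of 5: 1

1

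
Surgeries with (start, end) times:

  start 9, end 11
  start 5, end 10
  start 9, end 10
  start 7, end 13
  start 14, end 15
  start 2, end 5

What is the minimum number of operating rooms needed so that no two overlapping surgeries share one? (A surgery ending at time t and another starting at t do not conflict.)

Events (time:±→running): 2:+→1 5:-→0 5:+→1 7:+→2 9:+→3 9:+→4 … peak 4.

4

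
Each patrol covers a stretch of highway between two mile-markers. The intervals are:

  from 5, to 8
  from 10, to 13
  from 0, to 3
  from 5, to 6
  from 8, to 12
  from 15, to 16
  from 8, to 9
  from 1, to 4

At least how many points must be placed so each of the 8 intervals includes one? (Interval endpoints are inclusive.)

Sorted: [0,3] [1,4] [5,6] [5,8] [8,9] [8,12] [10,13] [15,16]
{[0,3],[1,4]} hit by 3; {[5,6],[5,8]} hit by 6; {[8,9],[8,12]} hit by 9; {[10,13]} hit by 13; {[15,16]} hit by 16.
Points: 3, 6, 9, 13, 16 (5 total).

5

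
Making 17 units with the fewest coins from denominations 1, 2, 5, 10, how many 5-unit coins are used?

1

17 = 1×10 + 1×5 + 1×2
Count of 5: 1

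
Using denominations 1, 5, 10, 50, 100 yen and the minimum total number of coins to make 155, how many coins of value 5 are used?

155 = 1×100 + 1×50 + 1×5
Count of 5: 1

1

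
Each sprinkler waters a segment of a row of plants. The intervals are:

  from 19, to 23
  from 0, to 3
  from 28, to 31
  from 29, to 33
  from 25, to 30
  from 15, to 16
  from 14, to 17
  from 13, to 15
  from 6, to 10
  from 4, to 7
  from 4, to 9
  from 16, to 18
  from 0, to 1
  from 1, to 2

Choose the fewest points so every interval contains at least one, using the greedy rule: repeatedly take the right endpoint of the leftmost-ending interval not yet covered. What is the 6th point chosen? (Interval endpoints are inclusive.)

Sort by right endpoint; whenever an interval is uncovered, place a point at its right end.
By right end: [0,1]  [1,2]  [0,3]  [4,7]  [4,9]  [6,10]  [13,15]  [15,16]  [14,17]  [16,18]  [19,23]  [25,30]  [28,31]  [29,33]
[0,1] uncovered → point at 1; [4,7] uncovered → point at 7; [13,15] uncovered → point at 15; [16,18] uncovered → point at 18; [19,23] uncovered → point at 23; [25,30] uncovered → point at 30.
Points: 1, 7, 15, 18, 23, 30 (6 total).

30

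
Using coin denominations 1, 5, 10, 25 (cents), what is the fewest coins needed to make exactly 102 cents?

Use the largest denomination that fits, subtract, and repeat.
102 = 4×25 + 2×1
Total coins = 4 + 2 = 6

6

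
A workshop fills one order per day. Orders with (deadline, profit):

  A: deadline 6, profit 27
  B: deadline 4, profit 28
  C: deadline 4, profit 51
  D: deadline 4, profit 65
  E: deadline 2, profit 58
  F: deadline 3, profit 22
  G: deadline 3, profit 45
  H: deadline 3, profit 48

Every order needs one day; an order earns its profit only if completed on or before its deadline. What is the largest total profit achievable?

249

Profit order: D=65 E=58 C=51 H=48 G=45 B=28 A=27 F=22
Assign: D→slot 4, E→slot 2, C→slot 3, H→slot 1, G skipped, B skipped, A→slot 6, F skipped.
Slots: [1:H] [2:E] [3:C] [4:D] [6:A]
Profit = 48 + 58 + 51 + 65 + 27 = 249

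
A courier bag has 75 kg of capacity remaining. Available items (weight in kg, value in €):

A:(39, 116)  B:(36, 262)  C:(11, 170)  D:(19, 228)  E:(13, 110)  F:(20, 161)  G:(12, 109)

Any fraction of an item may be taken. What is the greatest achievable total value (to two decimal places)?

Ratios (sorted): C 15.45, D 12.00, G 9.08, E 8.46, F 8.05, B 7.28, A 2.97
take C (11 @ 170); take D (19 @ 228); take G (12 @ 109); take E (13 @ 110); take F (20 @ 161). Capacity used 75/75.
Total value = 778.00

778.00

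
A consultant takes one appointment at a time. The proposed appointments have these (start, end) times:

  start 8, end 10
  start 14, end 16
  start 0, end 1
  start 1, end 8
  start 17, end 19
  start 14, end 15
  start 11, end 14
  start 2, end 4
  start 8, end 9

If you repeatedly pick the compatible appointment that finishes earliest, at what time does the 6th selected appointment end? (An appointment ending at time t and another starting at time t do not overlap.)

19

Order by finish time; keep every interval that doesn't clash with the previous kept one.
By end time: (0,1), (2,4), (1,8), (8,9), (8,10), (11,14), (14,15), (14,16), (17,19).
Pick (0,1); next start ≥ 1 → (2,4); next start ≥ 4 → (8,9); next start ≥ 9 → (11,14); next start ≥ 14 → (14,15); next start ≥ 15 → (17,19).
Selected: (0,1) (2,4) (8,9) (11,14) (14,15) (17,19)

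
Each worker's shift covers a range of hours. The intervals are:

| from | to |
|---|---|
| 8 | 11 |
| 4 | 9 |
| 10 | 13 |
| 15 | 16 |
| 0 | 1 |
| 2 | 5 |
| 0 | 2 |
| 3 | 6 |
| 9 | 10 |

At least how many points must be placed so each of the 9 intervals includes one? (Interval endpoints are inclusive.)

Sort by right endpoint; whenever an interval is uncovered, place a point at its right end.
Sorted: [0,1] [0,2] [2,5] [3,6] [4,9] [9,10] [8,11] [10,13] [15,16]
{[0,1],[0,2]} hit by 1; {[2,5],[3,6],[4,9]} hit by 5; {[9,10],[8,11],[10,13]} hit by 10; {[15,16]} hit by 16.
Points: 1, 5, 10, 16 (4 total).

4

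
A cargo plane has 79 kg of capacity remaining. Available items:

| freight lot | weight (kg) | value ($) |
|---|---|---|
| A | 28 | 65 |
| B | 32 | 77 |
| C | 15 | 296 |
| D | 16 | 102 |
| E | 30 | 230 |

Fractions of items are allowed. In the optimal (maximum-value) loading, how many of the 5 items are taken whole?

3

Sort by value per unit weight and fill in that order.
Order: C (296/15=19.73) > E (230/30=7.67) > D (102/16=6.38) > B (77/32=2.41) > A (65/28=2.32)
Fill: take C (15 @ 296) → take E (30 @ 230) → take D (16 @ 102) → take 18/32 of B → 43.31; 79/79 used.
3 item(s) taken whole; one partial (take 18/32 of B).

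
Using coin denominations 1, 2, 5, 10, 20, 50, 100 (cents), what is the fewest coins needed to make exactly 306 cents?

5

Greedy: take as many of the largest coin as possible, then repeat with the remainder.
306 = 3×100 + 1×5 + 1×1
Total coins = 3 + 1 + 1 = 5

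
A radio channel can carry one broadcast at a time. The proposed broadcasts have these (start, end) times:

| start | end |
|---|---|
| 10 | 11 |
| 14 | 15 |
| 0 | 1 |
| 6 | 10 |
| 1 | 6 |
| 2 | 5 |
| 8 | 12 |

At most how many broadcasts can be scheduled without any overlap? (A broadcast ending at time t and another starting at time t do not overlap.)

By end time: (0,1), (2,5), (1,6), (6,10), (10,11), (8,12), (14,15).
Pick (0,1); next start ≥ 1 → (2,5); next start ≥ 5 → (6,10); next start ≥ 10 → (10,11); next start ≥ 11 → (14,15).
Selected 5 broadcasts.

5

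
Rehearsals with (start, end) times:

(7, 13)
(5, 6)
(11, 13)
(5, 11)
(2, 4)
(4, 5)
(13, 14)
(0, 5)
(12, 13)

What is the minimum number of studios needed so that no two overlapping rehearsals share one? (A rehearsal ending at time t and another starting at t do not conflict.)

starts: [0, 2, 4, 5, 5, 7, 11, 12, 13]
ends:   [4, 5, 5, 6, 11, 13, 13, 13, 14]
s0→1 s2→2 e4→1 s4→2 e5→1 e5→0 s5→1 s5→2 e6→1 s7→2 e11→1 s11→2 s12→3  — peak 3.

3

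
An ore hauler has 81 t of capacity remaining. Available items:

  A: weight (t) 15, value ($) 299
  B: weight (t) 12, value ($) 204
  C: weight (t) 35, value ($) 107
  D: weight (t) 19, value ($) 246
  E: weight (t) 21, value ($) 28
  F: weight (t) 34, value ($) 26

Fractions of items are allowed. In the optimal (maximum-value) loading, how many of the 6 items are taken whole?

4

Ratios (sorted): A 19.93, B 17.00, D 12.95, C 3.06, E 1.33, F 0.76
take A (15 @ 299); take B (12 @ 204); take D (19 @ 246); take C (35 @ 107). Capacity used 81/81.
4 item(s) taken whole.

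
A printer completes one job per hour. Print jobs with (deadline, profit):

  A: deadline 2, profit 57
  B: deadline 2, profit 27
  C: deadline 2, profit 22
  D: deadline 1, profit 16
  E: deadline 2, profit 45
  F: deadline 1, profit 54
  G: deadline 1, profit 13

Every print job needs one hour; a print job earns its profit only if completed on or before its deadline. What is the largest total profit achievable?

Sort by profit descending; place each in the latest free slot ≤ its deadline.
Profit order: A=57 F=54 E=45 B=27 C=22 D=16 G=13
Assign: A→slot 2, F→slot 1, E skipped, B skipped, C skipped, D skipped, G skipped.
Slots: [1:F] [2:A]
Profit = 54 + 57 = 111

111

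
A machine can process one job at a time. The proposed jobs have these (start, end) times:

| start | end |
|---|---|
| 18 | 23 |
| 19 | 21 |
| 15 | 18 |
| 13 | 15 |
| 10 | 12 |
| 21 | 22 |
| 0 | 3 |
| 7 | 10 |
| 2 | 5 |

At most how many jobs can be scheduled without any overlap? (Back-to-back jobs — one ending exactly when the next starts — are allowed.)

By end time: (0,3), (2,5), (7,10), (10,12), (13,15), (15,18), (19,21), (21,22), (18,23).
Pick (0,3); next start ≥ 3 → (7,10); next start ≥ 10 → (10,12); next start ≥ 12 → (13,15); next start ≥ 15 → (15,18); next start ≥ 18 → (19,21); next start ≥ 21 → (21,22).
Selected 7 jobs.

7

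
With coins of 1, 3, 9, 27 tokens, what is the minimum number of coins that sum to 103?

Use the largest denomination that fits, subtract, and repeat.
103 = 3×27 + 2×9 + 1×3 + 1×1
Total coins = 3 + 2 + 1 + 1 = 7

7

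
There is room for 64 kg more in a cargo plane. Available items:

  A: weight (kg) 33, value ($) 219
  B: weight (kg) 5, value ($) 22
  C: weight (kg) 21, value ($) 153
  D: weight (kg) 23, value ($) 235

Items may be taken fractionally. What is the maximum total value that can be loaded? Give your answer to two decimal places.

520.73

Ratios (sorted): D 10.22, C 7.29, A 6.64, B 4.40
take D (23 @ 235); take C (21 @ 153); take 20/33 of A → 132.73. Capacity used 64/64.
Total value = 520.73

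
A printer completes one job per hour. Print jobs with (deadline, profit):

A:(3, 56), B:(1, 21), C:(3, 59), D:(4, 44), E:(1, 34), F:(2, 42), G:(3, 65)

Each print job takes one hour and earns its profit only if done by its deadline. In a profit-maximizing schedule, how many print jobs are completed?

Take jobs in profit order; each goes to the latest open slot no later than its deadline.
By profit: G(d3,65), C(d3,59), A(d3,56), D(d4,44), F(d2,42), E(d1,34), B(d1,21)
G→slot 3; C→slot 2; A→slot 1; D→slot 4; F skipped; E skipped; B skipped.
4 of 7 scheduled.

4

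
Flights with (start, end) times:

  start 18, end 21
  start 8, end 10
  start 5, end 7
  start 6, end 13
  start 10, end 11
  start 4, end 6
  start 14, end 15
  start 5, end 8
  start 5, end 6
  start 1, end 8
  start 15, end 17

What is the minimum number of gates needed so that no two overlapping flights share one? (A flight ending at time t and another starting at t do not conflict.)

Count concurrent intervals with a sweep; the peak is the room count.
starts: [1, 4, 5, 5, 5, 6, 8, 10, 14, 15, 18]
ends:   [6, 6, 7, 8, 8, 10, 11, 13, 15, 17, 21]
s1→1 s4→2 s5→3 s5→4 s5→5  — peak 5.

5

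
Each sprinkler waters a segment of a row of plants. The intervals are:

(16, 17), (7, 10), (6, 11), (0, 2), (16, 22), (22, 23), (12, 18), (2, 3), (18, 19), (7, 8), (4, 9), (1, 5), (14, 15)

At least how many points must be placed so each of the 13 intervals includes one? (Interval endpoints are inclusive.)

By right end: [0,2]  [2,3]  [1,5]  [7,8]  [4,9]  [7,10]  [6,11]  [14,15]  [16,17]  [12,18]  [18,19]  [16,22]  [22,23]
[0,2] uncovered → point at 2; [7,8] uncovered → point at 8; [14,15] uncovered → point at 15; [16,17] uncovered → point at 17; [18,19] uncovered → point at 19; [22,23] uncovered → point at 23.
Points: 2, 8, 15, 17, 19, 23 (6 total).

6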